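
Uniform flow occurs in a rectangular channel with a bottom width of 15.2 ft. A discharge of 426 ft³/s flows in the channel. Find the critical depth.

For a rectangular channel, critical depth y_c = (q²/g)^(1/3) where q = Q/b = 426/15.2 = 28.03 ft²/s.
So y_c = (28.03²/32.2)^(1/3) = 2.9 ft.

y_c = 2.9 ft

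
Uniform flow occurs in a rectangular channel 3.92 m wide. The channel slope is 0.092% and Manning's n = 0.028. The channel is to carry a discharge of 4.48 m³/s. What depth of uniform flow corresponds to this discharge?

Manning's equation rearranged: A R^(2/3) = nQ / (1·√S) = 0.028 × 4.48 / (√0.00092) = 4.136.
Trying y = 1.39 m: A R^(2/3) = 4.747 — high.
Trying y = 0.988 m: A R^(2/3) = 2.927 — low.
Trying y = 1.26 m: A R^(2/3) = 4.138 — matches.

y_n = 1.26 m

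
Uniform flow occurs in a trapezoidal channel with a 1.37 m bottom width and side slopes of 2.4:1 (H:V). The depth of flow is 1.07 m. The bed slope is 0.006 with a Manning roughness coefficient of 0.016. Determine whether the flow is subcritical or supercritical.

With bottom width b = 1.37 m and side slope z = 2.4: A = (b + zy)y = (1.37 + 2.4×1.07)×1.07 = 4.214 m²; P = b + 2y√(1+z²) = 1.37 + 2×1.07×2.6 = 6.934 m.
Hydraulic radius R = A/P = 4.214/6.934 = 0.6077 m.
V = (1/n) R^(2/3) √S = (1/0.016) × 0.6077^(2/3) × √0.006 = 3.473 m/s. Hydraulic depth D_h = A/T = 4.214/6.506 = 0.6477 m.
Froude number Fr = V/√(g·D_h) = 3.473/√(9.81×0.6477) = 1.38, which is greater than 1, so the flow is supercritical.

supercritical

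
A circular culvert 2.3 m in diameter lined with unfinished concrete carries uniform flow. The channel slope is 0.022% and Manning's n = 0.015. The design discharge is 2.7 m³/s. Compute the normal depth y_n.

y_n = 1.79 m

Manning's equation rearranged: A R^(2/3) = nQ / (1·√S) = 0.015 × 2.7 / (√0.00022) = 2.731.
At y = 1.27 m: A R^(2/3) = 1.693 — too small.
At y = 2.14 m: A R^(2/3) = 3.089 — too large.
At y = 1.79 m: A R^(2/3) = 2.73 — close enough.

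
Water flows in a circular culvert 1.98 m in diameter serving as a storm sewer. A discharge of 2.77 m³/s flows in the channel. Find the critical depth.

At critical depth, Q² T / (g A³) = 1, i.e. A³/T = Q²/g = 2.77²/9.81 = 0.7822.
Try y = 0.547 m: A³/T = 0.1876 — low.
Try y = 0.914 m: A³/T = 1.358 — high.
Try y = 0.791 m: A³/T = 0.7804 — matches.

y_c = 0.791 m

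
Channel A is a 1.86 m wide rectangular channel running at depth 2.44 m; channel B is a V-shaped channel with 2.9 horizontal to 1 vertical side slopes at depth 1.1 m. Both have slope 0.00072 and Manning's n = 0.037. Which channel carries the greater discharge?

Channel A: Flow area A = b·y = 1.86 × 2.44 = 4.538 m². Wetted perimeter P = b + 2y = 1.86 + 2×2.44 = 6.74 m. Hydraulic radius R = A/P = 4.538/6.74 = 0.6734 m. Q_A = (1/0.037)·4.538·0.6734^(2/3)·√0.00072 = 2.528 m³/s.
Channel B: For a triangular section with side slope z = 2.9: A = zy² = 2.9×1.1² = 3.509 m²; P = 2y√(1+z²) = 2×1.1×3.068 = 6.749 m. Hydraulic radius R = A/P = 3.509/6.749 = 0.52 m. Q_B = (1/0.037)·3.509·0.52^(2/3)·√0.00072 = 1.645 m³/s.
Q_A = 2.528 m³/s vs Q_B = 1.645 m³/s, so channel A carries more.

channel A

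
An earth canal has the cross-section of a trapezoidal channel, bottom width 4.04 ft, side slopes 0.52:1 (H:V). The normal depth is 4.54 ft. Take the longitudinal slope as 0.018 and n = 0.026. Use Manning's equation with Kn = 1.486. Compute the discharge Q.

Q = 358 ft³/s

With bottom width b = 4.04 ft and side slope z = 0.52: A = (b + zy)y = (4.04 + 0.52×4.54)×4.54 = 29.06 ft²; P = b + 2y√(1+z²) = 4.04 + 2×4.54×1.127 = 14.27 ft.
Hydraulic radius R = A/P = 29.06/14.27 = 2.036 ft.
Manning's equation: Q = (1.486/n) A R^(2/3) S^(1/2) = (1.486/0.026) × 29.06 × 2.036^(2/3) × 0.018^(1/2) = 358 ft³/s.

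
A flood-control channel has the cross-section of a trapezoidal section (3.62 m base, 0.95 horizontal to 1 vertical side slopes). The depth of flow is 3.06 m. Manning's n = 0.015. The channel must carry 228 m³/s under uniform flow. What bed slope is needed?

With bottom width b = 3.62 m and side slope z = 0.95: A = (b + zy)y = (3.62 + 0.95×3.06)×3.06 = 19.97 m²; P = b + 2y√(1+z²) = 3.62 + 2×3.06×1.379 = 12.06 m.
Hydraulic radius R = A/P = 19.97/12.06 = 1.656 m.
From Manning's equation, S = [nQ / (1 A R^(2/3))]² = [0.015 × 228 / (1 × 19.97 × 1.656^(2/3))]² = 0.015.

S = 0.015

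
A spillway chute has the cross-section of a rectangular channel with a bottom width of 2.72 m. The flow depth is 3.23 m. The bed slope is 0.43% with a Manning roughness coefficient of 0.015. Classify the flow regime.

Flow area A = b·y = 2.72 × 3.23 = 8.786 m². Wetted perimeter P = b + 2y = 2.72 + 2×3.23 = 9.18 m.
Hydraulic radius R = A/P = 8.786/9.18 = 0.957 m.
V = (1/n) R^(2/3) √S = (1/0.015) × 0.957^(2/3) × √0.0043 = 4.245 m/s. Hydraulic depth D_h = A/T = 8.786/2.72 = 3.23 m.
Froude number Fr = V/√(g·D_h) = 4.245/√(9.81×3.23) = 0.754, which is less than 1, so the flow is subcritical.

subcritical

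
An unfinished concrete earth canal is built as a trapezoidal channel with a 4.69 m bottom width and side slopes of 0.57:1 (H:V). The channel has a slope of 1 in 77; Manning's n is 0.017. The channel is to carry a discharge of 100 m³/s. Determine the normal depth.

y_n = 2.12 m

Manning's equation rearranged: A R^(2/3) = nQ / (1·√S) = 0.017 × 100 / (√0.01299) = 14.92.
Try y = 2.51 m: A R^(2/3) = 19.84 — too large.
Try y = 1.75 m: A R^(2/3) = 10.87 — too small.
Try y = 2.12 m: A R^(2/3) = 14.95 — matches.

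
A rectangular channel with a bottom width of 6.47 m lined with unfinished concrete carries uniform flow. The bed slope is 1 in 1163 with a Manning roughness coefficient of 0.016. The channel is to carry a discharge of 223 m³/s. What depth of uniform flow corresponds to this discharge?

y_n = 10.3 m

Manning's equation rearranged: A R^(2/3) = nQ / (1·√S) = 0.016 × 223 / (√0.0008598) = 121.7.
At y = 8.65 m: A R^(2/3) = 99.05 — low.
At y = 10.3 m: A R^(2/3) = 121.5 — ≈ 121.7.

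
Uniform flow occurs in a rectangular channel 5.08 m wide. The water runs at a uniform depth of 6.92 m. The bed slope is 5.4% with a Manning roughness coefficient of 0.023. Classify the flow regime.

supercritical

Flow area A = b·y = 5.08 × 6.92 = 35.15 m². Wetted perimeter P = b + 2y = 5.08 + 2×6.92 = 18.92 m.
Hydraulic radius R = A/P = 35.15/18.92 = 1.858 m.
V = (1/n) R^(2/3) √S = (1/0.023) × 1.858^(2/3) × √0.054 = 15.27 m/s. Hydraulic depth D_h = A/T = 35.15/5.08 = 6.92 m.
Froude number Fr = V/√(g·D_h) = 15.27/√(9.81×6.92) = 1.85, which is greater than 1, so the flow is supercritical.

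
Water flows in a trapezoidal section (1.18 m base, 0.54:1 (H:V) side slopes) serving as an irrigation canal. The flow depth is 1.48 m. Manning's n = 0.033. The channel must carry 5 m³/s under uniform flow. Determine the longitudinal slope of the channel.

S = 0.0057

With bottom width b = 1.18 m and side slope z = 0.54: A = (b + zy)y = (1.18 + 0.54×1.48)×1.48 = 2.929 m²; P = b + 2y√(1+z²) = 1.18 + 2×1.48×1.136 = 4.544 m.
Hydraulic radius R = A/P = 2.929/4.544 = 0.6446 m.
From Manning's equation, S = [nQ / (1 A R^(2/3))]² = [0.033 × 5 / (1 × 2.929 × 0.6446^(2/3))]² = 0.0057.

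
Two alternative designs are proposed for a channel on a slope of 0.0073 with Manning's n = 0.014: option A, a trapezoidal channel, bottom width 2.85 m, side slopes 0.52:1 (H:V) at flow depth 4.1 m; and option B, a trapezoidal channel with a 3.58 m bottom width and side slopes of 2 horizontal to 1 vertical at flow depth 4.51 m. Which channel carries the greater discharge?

Channel A: With bottom width b = 2.85 m and side slope z = 0.52: A = (b + zy)y = (2.85 + 0.52×4.1)×4.1 = 20.43 m²; P = b + 2y√(1+z²) = 2.85 + 2×4.1×1.127 = 12.09 m. Hydraulic radius R = A/P = 20.43/12.09 = 1.689 m. Q_A = (1/0.014)·20.43·1.689^(2/3)·√0.0073 = 176.8 m³/s.
Channel B: With bottom width b = 3.58 m and side slope z = 2: A = (b + zy)y = (3.58 + 2×4.51)×4.51 = 56.83 m²; P = b + 2y√(1+z²) = 3.58 + 2×4.51×2.236 = 23.75 m. Hydraulic radius R = A/P = 56.83/23.75 = 2.393 m. Q_B = (1/0.014)·56.83·2.393^(2/3)·√0.0073 = 620.4 m³/s.
Q_A = 176.8 m³/s vs Q_B = 620.4 m³/s, so channel B carries more.

channel B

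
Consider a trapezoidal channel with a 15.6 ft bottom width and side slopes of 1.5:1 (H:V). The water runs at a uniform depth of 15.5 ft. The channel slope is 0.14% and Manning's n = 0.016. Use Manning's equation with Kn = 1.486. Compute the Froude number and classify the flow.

With bottom width b = 15.6 ft and side slope z = 1.5: A = (b + zy)y = (15.6 + 1.5×15.5)×15.5 = 602.2 ft²; P = b + 2y√(1+z²) = 15.6 + 2×15.5×1.803 = 71.49 ft.
Hydraulic radius R = A/P = 602.2/71.49 = 8.424 ft.
V = (1.486/n) R^(2/3) √S = (1.486/0.016) × 8.424^(2/3) × √0.0014 = 14.39 ft/s. Hydraulic depth D_h = A/T = 602.2/62.1 = 9.697 ft.
Froude number Fr = V/√(g·D_h) = 14.39/√(32.2×9.697) = 0.814, which is less than 1, so the flow is subcritical.

subcritical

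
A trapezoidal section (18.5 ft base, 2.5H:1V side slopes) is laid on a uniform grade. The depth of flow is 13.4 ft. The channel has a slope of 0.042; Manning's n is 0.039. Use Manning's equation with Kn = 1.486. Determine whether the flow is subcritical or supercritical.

With bottom width b = 18.5 ft and side slope z = 2.5: A = (b + zy)y = (18.5 + 2.5×13.4)×13.4 = 696.8 ft²; P = b + 2y√(1+z²) = 18.5 + 2×13.4×2.693 = 90.66 ft.
Hydraulic radius R = A/P = 696.8/90.66 = 7.686 ft.
V = (1.486/n) R^(2/3) √S = (1.486/0.039) × 7.686^(2/3) × √0.042 = 30.41 ft/s. Hydraulic depth D_h = A/T = 696.8/85.5 = 8.15 ft.
Froude number Fr = V/√(g·D_h) = 30.41/√(32.2×8.15) = 1.88, which is greater than 1, so the flow is supercritical.

supercritical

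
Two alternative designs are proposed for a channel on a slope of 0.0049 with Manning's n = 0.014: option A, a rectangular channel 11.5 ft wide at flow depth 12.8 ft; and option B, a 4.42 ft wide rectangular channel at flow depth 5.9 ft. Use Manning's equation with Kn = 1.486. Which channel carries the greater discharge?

channel A

Channel A: Flow area A = b·y = 11.5 × 12.8 = 147.2 ft². Wetted perimeter P = b + 2y = 11.5 + 2×12.8 = 37.1 ft. Hydraulic radius R = A/P = 147.2/37.1 = 3.968 ft. Q_A = (1.486/0.014)·147.2·3.968^(2/3)·√0.0049 = 2741 ft³/s.
Channel B: Flow area A = b·y = 4.42 × 5.9 = 26.08 ft². Wetted perimeter P = b + 2y = 4.42 + 2×5.9 = 16.22 ft. Hydraulic radius R = A/P = 26.08/16.22 = 1.608 ft. Q_B = (1.486/0.014)·26.08·1.608^(2/3)·√0.0049 = 265.9 ft³/s.
Q_A = 2741 ft³/s vs Q_B = 265.9 ft³/s, so channel A carries more.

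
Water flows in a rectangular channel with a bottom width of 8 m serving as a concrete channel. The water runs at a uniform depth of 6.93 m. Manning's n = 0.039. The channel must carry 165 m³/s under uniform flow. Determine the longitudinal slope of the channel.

Flow area A = b·y = 8 × 6.93 = 55.44 m². Wetted perimeter P = b + 2y = 8 + 2×6.93 = 21.86 m.
Hydraulic radius R = A/P = 55.44/21.86 = 2.536 m.
From Manning's equation, S = [nQ / (1 A R^(2/3))]² = [0.039 × 165 / (1 × 55.44 × 2.536^(2/3))]² = 0.0039.

S = 0.0039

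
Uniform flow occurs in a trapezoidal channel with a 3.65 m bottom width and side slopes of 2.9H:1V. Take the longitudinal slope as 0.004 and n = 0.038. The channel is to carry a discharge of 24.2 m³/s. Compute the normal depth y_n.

y_n = 1.68 m

Manning's equation rearranged: A R^(2/3) = nQ / (1·√S) = 0.038 × 24.2 / (√0.004) = 14.54.
At y = 2.11 m: A R^(2/3) = 23.82 — over.
At y = 1.39 m: A R^(2/3) = 9.78 — short.
At y = 1.68 m: A R^(2/3) = 14.56 — matches.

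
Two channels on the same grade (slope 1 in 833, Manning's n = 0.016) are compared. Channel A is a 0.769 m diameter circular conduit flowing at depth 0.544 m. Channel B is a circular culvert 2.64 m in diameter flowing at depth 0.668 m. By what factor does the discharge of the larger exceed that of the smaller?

4.43

Channel A: For a circular section of diameter D = 0.769 m at depth y = 0.544 m, the central angle is θ = 2 arccos(1 − 2y/D) = 3.997 rad. Then A = (D²/8)(θ − sin θ) = 0.3513 m² and P = Dθ/2 = 1.537 m. Hydraulic radius R = A/P = 0.3513/1.537 = 0.2286 m. Q_A = (1/0.016)·0.3513·0.2286^(2/3)·√0.0012 = 0.2844 m³/s.
Channel B: For a circular section of diameter D = 2.64 m at depth y = 0.668 m, the central angle is θ = 2 arccos(1 − 2y/D) = 2.108 rad. Then A = (D²/8)(θ − sin θ) = 1.088 m² and P = Dθ/2 = 2.783 m. Hydraulic radius R = A/P = 1.088/2.783 = 0.3911 m. Q_B = (1/0.016)·1.088·0.3911^(2/3)·√0.0012 = 1.261 m³/s.
The larger discharge is 1.261 m³/s and the smaller is 0.2844 m³/s; the ratio is 4.43.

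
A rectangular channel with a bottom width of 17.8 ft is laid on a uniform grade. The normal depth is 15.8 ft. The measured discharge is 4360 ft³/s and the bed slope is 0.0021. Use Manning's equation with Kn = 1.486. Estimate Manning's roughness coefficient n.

Flow area A = b·y = 17.8 × 15.8 = 281.2 ft². Wetted perimeter P = b + 2y = 17.8 + 2×15.8 = 49.4 ft.
Hydraulic radius R = A/P = 281.2/49.4 = 5.693 ft.
Rearranging Manning's equation: n = (1.486/Q) A R^(2/3) S^(1/2) = (1.486/4360) × 281.2 × 5.693^(2/3) × √0.0021 = 0.014.

n = 0.014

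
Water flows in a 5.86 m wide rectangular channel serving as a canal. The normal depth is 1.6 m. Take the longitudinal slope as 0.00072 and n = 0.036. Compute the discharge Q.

Q = 7.15 m³/s

Flow area A = b·y = 5.86 × 1.6 = 9.376 m². Wetted perimeter P = b + 2y = 5.86 + 2×1.6 = 9.06 m.
Hydraulic radius R = A/P = 9.376/9.06 = 1.035 m.
Manning's equation: Q = (1/n) A R^(2/3) S^(1/2) = (1/0.036) × 9.376 × 1.035^(2/3) × 0.00072^(1/2) = 7.15 m³/s.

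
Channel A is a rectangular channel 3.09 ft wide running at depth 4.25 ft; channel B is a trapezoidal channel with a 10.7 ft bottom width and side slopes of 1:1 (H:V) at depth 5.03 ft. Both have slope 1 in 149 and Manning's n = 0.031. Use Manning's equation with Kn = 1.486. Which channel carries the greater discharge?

channel B

Channel A: Flow area A = b·y = 3.09 × 4.25 = 13.13 ft². Wetted perimeter P = b + 2y = 3.09 + 2×4.25 = 11.59 ft. Hydraulic radius R = A/P = 13.13/11.59 = 1.133 ft. Q_A = (1.486/0.031)·13.13·1.133^(2/3)·√0.006711 = 56.05 ft³/s.
Channel B: With bottom width b = 10.7 ft and side slope z = 1: A = (b + zy)y = (10.7 + 1×5.03)×5.03 = 79.12 ft²; P = b + 2y√(1+z²) = 10.7 + 2×5.03×1.414 = 24.93 ft. Hydraulic radius R = A/P = 79.12/24.93 = 3.174 ft. Q_B = (1.486/0.031)·79.12·3.174^(2/3)·√0.006711 = 671.1 ft³/s.
Q_A = 56.05 ft³/s vs Q_B = 671.1 ft³/s, so channel B carries more.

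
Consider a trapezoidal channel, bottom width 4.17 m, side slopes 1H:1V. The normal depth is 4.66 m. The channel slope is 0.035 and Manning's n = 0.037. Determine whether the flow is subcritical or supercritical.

supercritical

With bottom width b = 4.17 m and side slope z = 1: A = (b + zy)y = (4.17 + 1×4.66)×4.66 = 41.15 m²; P = b + 2y√(1+z²) = 4.17 + 2×4.66×1.414 = 17.35 m.
Hydraulic radius R = A/P = 41.15/17.35 = 2.372 m.
V = (1/n) R^(2/3) √S = (1/0.037) × 2.372^(2/3) × √0.035 = 8.992 m/s. Hydraulic depth D_h = A/T = 41.15/13.49 = 3.05 m.
Froude number Fr = V/√(g·D_h) = 8.992/√(9.81×3.05) = 1.64, which is greater than 1, so the flow is supercritical.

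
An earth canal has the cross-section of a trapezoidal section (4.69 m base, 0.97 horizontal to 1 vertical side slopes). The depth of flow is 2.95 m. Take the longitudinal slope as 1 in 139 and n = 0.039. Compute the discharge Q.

Q = 69.7 m³/s

With bottom width b = 4.69 m and side slope z = 0.97: A = (b + zy)y = (4.69 + 0.97×2.95)×2.95 = 22.28 m²; P = b + 2y√(1+z²) = 4.69 + 2×2.95×1.393 = 12.91 m.
Hydraulic radius R = A/P = 22.28/12.91 = 1.726 m.
Manning's equation: Q = (1/n) A R^(2/3) S^(1/2) = (1/0.039) × 22.28 × 1.726^(2/3) × 0.007194^(1/2) = 69.7 m³/s.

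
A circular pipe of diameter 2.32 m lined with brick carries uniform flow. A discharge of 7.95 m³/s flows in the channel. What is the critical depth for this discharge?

y_c = 1.31 m

At critical depth, Q² T / (g A³) = 1, i.e. A³/T = Q²/g = 7.95²/9.81 = 6.443.
At y = 1.59 m: A³/T = 13.66 — too large.
At y = 1.17 m: A³/T = 4.206 — too small.
At y = 1.31 m: A³/T = 6.477 — matches.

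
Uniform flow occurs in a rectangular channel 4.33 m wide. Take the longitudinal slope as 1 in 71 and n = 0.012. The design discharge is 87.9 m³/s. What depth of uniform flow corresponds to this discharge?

y_n = 2 m

Manning's equation rearranged: A R^(2/3) = nQ / (1·√S) = 0.012 × 87.9 / (√0.01408) = 8.888.
Trying y = 1.6 m: A R^(2/3) = 6.554 — too small.
Trying y = 2 m: A R^(2/3) = 8.887 — ≈ 8.888.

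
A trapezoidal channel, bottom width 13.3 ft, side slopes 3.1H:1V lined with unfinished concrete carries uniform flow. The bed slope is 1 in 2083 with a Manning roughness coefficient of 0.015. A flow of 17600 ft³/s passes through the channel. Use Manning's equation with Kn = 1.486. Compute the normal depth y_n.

y_n = 21 ft

Manning's equation rearranged: A R^(2/3) = nQ / (1.486·√S) = 0.015 × 17600 / (1.486 × √0.0004801) = 8108.
Trying y = 25.9 ft: A R^(2/3) = 13620 — over.
Trying y = 21 ft: A R^(2/3) = 8128 — close enough.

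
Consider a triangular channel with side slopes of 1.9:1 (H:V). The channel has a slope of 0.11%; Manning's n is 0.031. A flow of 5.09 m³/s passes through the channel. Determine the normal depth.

Manning's equation rearranged: A R^(2/3) = nQ / (1·√S) = 0.031 × 5.09 / (√0.0011) = 4.758.
Try y = 1.93 m: A R^(2/3) = 6.37 — too large.
Try y = 1.37 m: A R^(2/3) = 2.554 — too small.
Try y = 1.73 m: A R^(2/3) = 4.758 — close enough.

y_n = 1.73 m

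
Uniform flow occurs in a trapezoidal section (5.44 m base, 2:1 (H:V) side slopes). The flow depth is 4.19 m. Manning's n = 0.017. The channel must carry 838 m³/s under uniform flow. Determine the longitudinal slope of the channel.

S = 0.0189

With bottom width b = 5.44 m and side slope z = 2: A = (b + zy)y = (5.44 + 2×4.19)×4.19 = 57.91 m²; P = b + 2y√(1+z²) = 5.44 + 2×4.19×2.236 = 24.18 m.
Hydraulic radius R = A/P = 57.91/24.18 = 2.395 m.
From Manning's equation, S = [nQ / (1 A R^(2/3))]² = [0.017 × 838 / (1 × 57.91 × 2.395^(2/3))]² = 0.0189.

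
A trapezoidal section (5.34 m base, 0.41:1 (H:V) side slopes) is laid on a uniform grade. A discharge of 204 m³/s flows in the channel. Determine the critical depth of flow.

At critical depth, Q² T / (g A³) = 1, i.e. A³/T = Q²/g = 204²/9.81 = 4242.
Try y = 3.82 m: A³/T = 2167 — low.
Try y = 5.53 m: A³/T = 7540 — high.
Try y = 4.67 m: A³/T = 4241 — matches.

y_c = 4.67 m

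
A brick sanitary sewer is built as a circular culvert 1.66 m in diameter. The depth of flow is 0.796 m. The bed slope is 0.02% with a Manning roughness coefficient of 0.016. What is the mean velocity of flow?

V = 0.483 m/s

For a circular section of diameter D = 1.66 m at depth y = 0.796 m, the central angle is θ = 2 arccos(1 − 2y/D) = 3.06 rad. Then A = (D²/8)(θ − sin θ) = 1.026 m² and P = Dθ/2 = 2.54 m.
Hydraulic radius R = A/P = 1.026/2.54 = 0.4039 m.
From Manning's equation, V = (1/n) R^(2/3) S^(1/2) = (1/0.016) × 0.4039^(2/3) × 0.0002^(1/2) = 0.483 m/s.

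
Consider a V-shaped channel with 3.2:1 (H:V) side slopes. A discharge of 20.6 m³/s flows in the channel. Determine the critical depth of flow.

At critical depth, Q² T / (g A³) = 1, i.e. A³/T = Q²/g = 20.6²/9.81 = 43.26.
At y = 1.73 m: A³/T = 79.34 — too large.
At y = 1.09 m: A³/T = 7.878 — too small.
At y = 1.53 m: A³/T = 42.93 — matches.

y_c = 1.53 m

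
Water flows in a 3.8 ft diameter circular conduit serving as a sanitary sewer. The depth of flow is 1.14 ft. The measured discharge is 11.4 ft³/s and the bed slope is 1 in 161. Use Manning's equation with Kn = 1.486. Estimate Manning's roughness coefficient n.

For a circular section of diameter D = 3.8 ft at depth y = 1.14 ft, the central angle is θ = 2 arccos(1 − 2y/D) = 2.319 rad. Then A = (D²/8)(θ − sin θ) = 2.862 ft² and P = Dθ/2 = 4.405 ft.
Hydraulic radius R = A/P = 2.862/4.405 = 0.6496 ft.
Rearranging Manning's equation: n = (1.486/Q) A R^(2/3) S^(1/2) = (1.486/11.4) × 2.862 × 0.6496^(2/3) × √0.006211 = 0.022.

n = 0.022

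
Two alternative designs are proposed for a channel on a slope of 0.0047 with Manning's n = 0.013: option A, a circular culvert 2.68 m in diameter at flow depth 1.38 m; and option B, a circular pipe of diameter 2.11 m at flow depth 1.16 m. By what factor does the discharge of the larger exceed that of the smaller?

1.7

Channel A: For a circular section of diameter D = 2.68 m at depth y = 1.38 m, the central angle is θ = 2 arccos(1 − 2y/D) = 3.201 rad. Then A = (D²/8)(θ − sin θ) = 2.928 m² and P = Dθ/2 = 4.29 m. Hydraulic radius R = A/P = 2.928/4.29 = 0.6825 m. Q_A = (1/0.013)·2.928·0.6825^(2/3)·√0.0047 = 11.97 m³/s.
Channel B: For a circular section of diameter D = 2.11 m at depth y = 1.16 m, the central angle is θ = 2 arccos(1 − 2y/D) = 3.341 rad. Then A = (D²/8)(θ − sin θ) = 1.97 m² and P = Dθ/2 = 3.525 m. Hydraulic radius R = A/P = 1.97/3.525 = 0.5588 m. Q_B = (1/0.013)·1.97·0.5588^(2/3)·√0.0047 = 7.046 m³/s.
The larger discharge is 11.97 m³/s and the smaller is 7.046 m³/s; the ratio is 1.7.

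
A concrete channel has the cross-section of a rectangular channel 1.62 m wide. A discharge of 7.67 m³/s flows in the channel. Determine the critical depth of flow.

For a rectangular channel, critical depth y_c = (q²/g)^(1/3) where q = Q/b = 7.67/1.62 = 4.735 m²/s.
So y_c = (4.735²/9.81)^(1/3) = 1.32 m.

y_c = 1.32 m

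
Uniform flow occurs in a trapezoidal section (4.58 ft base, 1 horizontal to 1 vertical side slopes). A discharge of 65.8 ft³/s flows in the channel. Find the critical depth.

y_c = 1.64 ft

At critical depth, Q² T / (g A³) = 1, i.e. A³/T = Q²/g = 65.8²/32.2 = 134.5.
At y = 1.79 ft: A³/T = 181.7 — high.
At y = 1.43 ft: A³/T = 85.32 — low.
At y = 1.64 ft: A³/T = 135 — matches.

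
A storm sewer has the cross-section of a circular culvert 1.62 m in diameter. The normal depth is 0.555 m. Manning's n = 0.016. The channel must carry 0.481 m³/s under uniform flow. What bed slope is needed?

For a circular section of diameter D = 1.62 m at depth y = 0.555 m, the central angle is θ = 2 arccos(1 − 2y/D) = 2.501 rad. Then A = (D²/8)(θ − sin θ) = 0.6244 m² and P = Dθ/2 = 2.026 m.
Hydraulic radius R = A/P = 0.6244/2.026 = 0.3082 m.
From Manning's equation, S = [nQ / (1 A R^(2/3))]² = [0.016 × 0.481 / (1 × 0.6244 × 0.3082^(2/3))]² = 0.00073.

S = 0.00073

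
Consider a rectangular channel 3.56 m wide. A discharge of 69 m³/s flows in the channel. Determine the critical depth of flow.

For a rectangular channel, critical depth y_c = (q²/g)^(1/3) where q = Q/b = 69/3.56 = 19.38 m²/s.
So y_c = (19.38²/9.81)^(1/3) = 3.37 m.

y_c = 3.37 m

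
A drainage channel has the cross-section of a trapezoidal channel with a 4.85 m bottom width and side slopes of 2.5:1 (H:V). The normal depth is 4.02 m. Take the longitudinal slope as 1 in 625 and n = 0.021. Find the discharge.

With bottom width b = 4.85 m and side slope z = 2.5: A = (b + zy)y = (4.85 + 2.5×4.02)×4.02 = 59.9 m²; P = b + 2y√(1+z²) = 4.85 + 2×4.02×2.693 = 26.5 m.
Hydraulic radius R = A/P = 59.9/26.5 = 2.26 m.
Manning's equation: Q = (1/n) A R^(2/3) S^(1/2) = (1/0.021) × 59.9 × 2.26^(2/3) × 0.0016^(1/2) = 197 m³/s.

Q = 197 m³/s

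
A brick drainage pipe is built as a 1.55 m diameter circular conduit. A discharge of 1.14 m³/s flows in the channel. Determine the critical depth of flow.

At critical depth, Q² T / (g A³) = 1, i.e. A³/T = Q²/g = 1.14²/9.81 = 0.1325.
At y = 0.615 m: A³/T = 0.2235 — over.
At y = 0.537 m: A³/T = 0.1326 — close enough.

y_c = 0.537 m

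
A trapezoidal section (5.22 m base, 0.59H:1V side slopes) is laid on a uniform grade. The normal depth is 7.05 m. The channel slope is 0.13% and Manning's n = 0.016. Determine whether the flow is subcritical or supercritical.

subcritical

With bottom width b = 5.22 m and side slope z = 0.59: A = (b + zy)y = (5.22 + 0.59×7.05)×7.05 = 66.13 m²; P = b + 2y√(1+z²) = 5.22 + 2×7.05×1.161 = 21.59 m.
Hydraulic radius R = A/P = 66.13/21.59 = 3.063 m.
V = (1/n) R^(2/3) √S = (1/0.016) × 3.063^(2/3) × √0.0013 = 4.752 m/s. Hydraulic depth D_h = A/T = 66.13/13.54 = 4.884 m.
Froude number Fr = V/√(g·D_h) = 4.752/√(9.81×4.884) = 0.687, which is less than 1, so the flow is subcritical.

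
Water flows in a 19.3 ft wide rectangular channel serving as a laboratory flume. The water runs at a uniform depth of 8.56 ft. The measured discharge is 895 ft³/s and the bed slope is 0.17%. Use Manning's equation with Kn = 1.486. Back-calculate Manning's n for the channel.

n = 0.031

Flow area A = b·y = 19.3 × 8.56 = 165.2 ft². Wetted perimeter P = b + 2y = 19.3 + 2×8.56 = 36.42 ft.
Hydraulic radius R = A/P = 165.2/36.42 = 4.536 ft.
Rearranging Manning's equation: n = (1.486/Q) A R^(2/3) S^(1/2) = (1.486/895) × 165.2 × 4.536^(2/3) × √0.0017 = 0.031.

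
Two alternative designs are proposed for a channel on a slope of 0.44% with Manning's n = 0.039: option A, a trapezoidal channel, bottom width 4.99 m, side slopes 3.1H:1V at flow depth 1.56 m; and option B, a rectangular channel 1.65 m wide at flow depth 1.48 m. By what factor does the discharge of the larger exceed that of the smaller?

Channel A: With bottom width b = 4.99 m and side slope z = 3.1: A = (b + zy)y = (4.99 + 3.1×1.56)×1.56 = 15.33 m²; P = b + 2y√(1+z²) = 4.99 + 2×1.56×3.257 = 15.15 m. Hydraulic radius R = A/P = 15.33/15.15 = 1.012 m. Q_A = (1/0.039)·15.33·1.012^(2/3)·√0.0044 = 26.27 m³/s.
Channel B: Flow area A = b·y = 1.65 × 1.48 = 2.442 m². Wetted perimeter P = b + 2y = 1.65 + 2×1.48 = 4.61 m. Hydraulic radius R = A/P = 2.442/4.61 = 0.5297 m. Q_B = (1/0.039)·2.442·0.5297^(2/3)·√0.0044 = 2.719 m³/s.
The larger discharge is 26.27 m³/s and the smaller is 2.719 m³/s; the ratio is 9.66.

9.66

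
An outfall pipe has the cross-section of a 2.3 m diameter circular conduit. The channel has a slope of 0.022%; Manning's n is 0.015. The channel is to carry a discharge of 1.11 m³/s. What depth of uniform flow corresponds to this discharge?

Manning's equation rearranged: A R^(2/3) = nQ / (1·√S) = 0.015 × 1.11 / (√0.00022) = 1.123.
At y = 1.27 m: A R^(2/3) = 1.693 — too large.
At y = 0.769 m: A R^(2/3) = 0.6927 — too small.
At y = 0.998 m: A R^(2/3) = 1.122 — ≈ 1.123.

y_n = 0.998 m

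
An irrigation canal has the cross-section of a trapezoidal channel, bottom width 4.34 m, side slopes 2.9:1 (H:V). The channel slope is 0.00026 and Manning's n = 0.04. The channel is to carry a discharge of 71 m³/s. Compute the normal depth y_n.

Manning's equation rearranged: A R^(2/3) = nQ / (1·√S) = 0.04 × 71 / (√0.00026) = 176.1.
Try y = 4.35 m: A R^(2/3) = 131.4 — low.
Try y = 6.01 m: A R^(2/3) = 282.6 — high.
Try y = 4.93 m: A R^(2/3) = 176.2 — ≈ 176.1.

y_n = 4.93 m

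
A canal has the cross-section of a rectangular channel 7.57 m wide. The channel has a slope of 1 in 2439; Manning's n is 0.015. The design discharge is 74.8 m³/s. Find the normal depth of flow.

Manning's equation rearranged: A R^(2/3) = nQ / (1·√S) = 0.015 × 74.8 / (√0.00041) = 55.41.
Try y = 5.2 m: A R^(2/3) = 66.39 — too large.
Try y = 3.12 m: A R^(2/3) = 33.78 — too small.
Try y = 4.52 m: A R^(2/3) = 55.4 — matches.

y_n = 4.52 m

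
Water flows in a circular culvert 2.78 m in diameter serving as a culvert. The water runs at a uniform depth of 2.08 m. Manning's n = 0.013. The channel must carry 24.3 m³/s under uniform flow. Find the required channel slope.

S = 0.00532

For a circular section of diameter D = 2.78 m at depth y = 2.08 m, the central angle is θ = 2 arccos(1 − 2y/D) = 4.18 rad. Then A = (D²/8)(θ − sin θ) = 4.871 m² and P = Dθ/2 = 5.811 m.
Hydraulic radius R = A/P = 4.871/5.811 = 0.8383 m.
From Manning's equation, S = [nQ / (1 A R^(2/3))]² = [0.013 × 24.3 / (1 × 4.871 × 0.8383^(2/3))]² = 0.00532.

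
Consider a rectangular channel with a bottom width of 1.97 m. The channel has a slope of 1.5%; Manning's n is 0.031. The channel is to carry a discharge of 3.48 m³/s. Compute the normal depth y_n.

y_n = 0.779 m

Manning's equation rearranged: A R^(2/3) = nQ / (1·√S) = 0.031 × 3.48 / (√0.015) = 0.8808.
Trying y = 0.555 m: A R^(2/3) = 0.5481 — short.
Trying y = 0.779 m: A R^(2/3) = 0.881 — matches.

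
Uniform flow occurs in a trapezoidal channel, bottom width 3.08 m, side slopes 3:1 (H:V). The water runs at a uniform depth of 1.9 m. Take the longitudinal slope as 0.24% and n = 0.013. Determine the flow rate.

Q = 67.2 m³/s

With bottom width b = 3.08 m and side slope z = 3: A = (b + zy)y = (3.08 + 3×1.9)×1.9 = 16.68 m²; P = b + 2y√(1+z²) = 3.08 + 2×1.9×3.162 = 15.1 m.
Hydraulic radius R = A/P = 16.68/15.1 = 1.105 m.
Manning's equation: Q = (1/n) A R^(2/3) S^(1/2) = (1/0.013) × 16.68 × 1.105^(2/3) × 0.0024^(1/2) = 67.2 m³/s.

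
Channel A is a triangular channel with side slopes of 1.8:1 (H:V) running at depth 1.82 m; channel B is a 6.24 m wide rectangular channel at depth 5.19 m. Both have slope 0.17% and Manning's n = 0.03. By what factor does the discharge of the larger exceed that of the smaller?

Channel A: For a triangular section with side slope z = 1.8: A = zy² = 1.8×1.82² = 5.962 m²; P = 2y√(1+z²) = 2×1.82×2.059 = 7.495 m. Hydraulic radius R = A/P = 5.962/7.495 = 0.7955 m. Q_A = (1/0.03)·5.962·0.7955^(2/3)·√0.0017 = 7.035 m³/s.
Channel B: Flow area A = b·y = 6.24 × 5.19 = 32.39 m². Wetted perimeter P = b + 2y = 6.24 + 2×5.19 = 16.62 m. Hydraulic radius R = A/P = 32.39/16.62 = 1.949 m. Q_B = (1/0.03)·32.39·1.949^(2/3)·√0.0017 = 69.44 m³/s.
The larger discharge is 69.44 m³/s and the smaller is 7.035 m³/s; the ratio is 9.87.

9.87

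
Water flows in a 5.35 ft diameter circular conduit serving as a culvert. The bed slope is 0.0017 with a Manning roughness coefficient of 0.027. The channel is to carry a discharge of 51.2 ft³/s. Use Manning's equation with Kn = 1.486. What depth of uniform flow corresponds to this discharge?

y_n = 3.71 ft

Manning's equation rearranged: A R^(2/3) = nQ / (1.486·√S) = 0.027 × 51.2 / (1.486 × √0.0017) = 22.56.
Trying y = 4.4 ft: A R^(2/3) = 27.37 — over.
Trying y = 3.29 ft: A R^(2/3) = 19.03 — short.
Trying y = 3.71 ft: A R^(2/3) = 22.57 — ≈ 22.56.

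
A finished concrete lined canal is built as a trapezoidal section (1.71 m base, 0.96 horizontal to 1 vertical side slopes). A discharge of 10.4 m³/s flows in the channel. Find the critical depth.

At critical depth, Q² T / (g A³) = 1, i.e. A³/T = Q²/g = 10.4²/9.81 = 11.03.
Try y = 0.987 m: A³/T = 5.006 — low.
Try y = 1.43 m: A³/T = 19.23 — high.
Try y = 1.23 m: A³/T = 11.04 — matches.

y_c = 1.23 m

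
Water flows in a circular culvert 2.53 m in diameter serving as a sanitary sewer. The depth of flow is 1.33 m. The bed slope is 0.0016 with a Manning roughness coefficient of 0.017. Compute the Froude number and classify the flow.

subcritical

For a circular section of diameter D = 2.53 m at depth y = 1.33 m, the central angle is θ = 2 arccos(1 − 2y/D) = 3.244 rad. Then A = (D²/8)(θ − sin θ) = 2.678 m² and P = Dθ/2 = 4.104 m.
Hydraulic radius R = A/P = 2.678/4.104 = 0.6525 m.
V = (1/n) R^(2/3) √S = (1/0.017) × 0.6525^(2/3) × √0.0016 = 1.77 m/s. Hydraulic depth D_h = A/T = 2.678/2.527 = 1.06 m.
Froude number Fr = V/√(g·D_h) = 1.77/√(9.81×1.06) = 0.549, which is less than 1, so the flow is subcritical.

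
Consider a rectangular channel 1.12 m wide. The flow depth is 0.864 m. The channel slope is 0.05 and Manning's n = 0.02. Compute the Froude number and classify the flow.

Flow area A = b·y = 1.12 × 0.864 = 0.9677 m². Wetted perimeter P = b + 2y = 1.12 + 2×0.864 = 2.848 m.
Hydraulic radius R = A/P = 0.9677/2.848 = 0.3398 m.
V = (1/n) R^(2/3) √S = (1/0.02) × 0.3398^(2/3) × √0.05 = 5.444 m/s. Hydraulic depth D_h = A/T = 0.9677/1.12 = 0.864 m.
Froude number Fr = V/√(g·D_h) = 5.444/√(9.81×0.864) = 1.87, which is greater than 1, so the flow is supercritical.

supercritical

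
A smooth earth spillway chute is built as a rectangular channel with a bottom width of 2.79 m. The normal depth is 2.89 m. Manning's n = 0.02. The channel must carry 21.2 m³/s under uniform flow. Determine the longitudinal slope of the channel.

S = 0.003

Flow area A = b·y = 2.79 × 2.89 = 8.063 m². Wetted perimeter P = b + 2y = 2.79 + 2×2.89 = 8.57 m.
Hydraulic radius R = A/P = 8.063/8.57 = 0.9409 m.
From Manning's equation, S = [nQ / (1 A R^(2/3))]² = [0.02 × 21.2 / (1 × 8.063 × 0.9409^(2/3))]² = 0.003.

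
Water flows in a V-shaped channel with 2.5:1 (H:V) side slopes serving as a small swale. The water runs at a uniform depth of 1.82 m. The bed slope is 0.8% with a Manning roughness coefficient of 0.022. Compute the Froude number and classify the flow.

For a triangular section with side slope z = 2.5: A = zy² = 2.5×1.82² = 8.281 m²; P = 2y√(1+z²) = 2×1.82×2.693 = 9.801 m.
Hydraulic radius R = A/P = 8.281/9.801 = 0.8449 m.
V = (1/n) R^(2/3) √S = (1/0.022) × 0.8449^(2/3) × √0.008 = 3.634 m/s. Hydraulic depth D_h = A/T = 8.281/9.1 = 0.91 m.
Froude number Fr = V/√(g·D_h) = 3.634/√(9.81×0.91) = 1.22, which is greater than 1, so the flow is supercritical.

supercritical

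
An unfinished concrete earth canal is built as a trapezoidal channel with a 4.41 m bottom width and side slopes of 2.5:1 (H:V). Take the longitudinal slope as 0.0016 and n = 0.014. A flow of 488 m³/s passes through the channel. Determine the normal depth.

y_n = 5.09 m

Manning's equation rearranged: A R^(2/3) = nQ / (1·√S) = 0.014 × 488 / (√0.0016) = 170.8.
Trying y = 3.73 m: A R^(2/3) = 83.78 — too small.
Trying y = 6.09 m: A R^(2/3) = 260.4 — too large.
Trying y = 5.09 m: A R^(2/3) = 170.8 — matches.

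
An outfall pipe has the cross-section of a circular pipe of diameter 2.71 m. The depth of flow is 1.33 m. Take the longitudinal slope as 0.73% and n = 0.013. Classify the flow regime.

For a circular section of diameter D = 2.71 m at depth y = 1.33 m, the central angle is θ = 2 arccos(1 − 2y/D) = 3.105 rad. Then A = (D²/8)(θ − sin θ) = 2.816 m² and P = Dθ/2 = 4.207 m.
Hydraulic radius R = A/P = 2.816/4.207 = 0.6694 m.
V = (1/n) R^(2/3) √S = (1/0.013) × 0.6694^(2/3) × √0.0073 = 5.03 m/s. Hydraulic depth D_h = A/T = 2.816/2.71 = 1.039 m.
Froude number Fr = V/√(g·D_h) = 5.03/√(9.81×1.039) = 1.58, which is greater than 1, so the flow is supercritical.

supercritical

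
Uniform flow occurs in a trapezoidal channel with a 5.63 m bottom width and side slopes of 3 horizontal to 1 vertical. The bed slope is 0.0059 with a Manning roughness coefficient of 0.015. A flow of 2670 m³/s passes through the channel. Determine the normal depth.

Manning's equation rearranged: A R^(2/3) = nQ / (1·√S) = 0.015 × 2670 / (√0.0059) = 521.4.
Trying y = 6.62 m: A R^(2/3) = 392.9 — too small.
Trying y = 8.43 m: A R^(2/3) = 702.2 — too large.
Trying y = 7.45 m: A R^(2/3) = 521 — ≈ 521.4.

y_n = 7.45 m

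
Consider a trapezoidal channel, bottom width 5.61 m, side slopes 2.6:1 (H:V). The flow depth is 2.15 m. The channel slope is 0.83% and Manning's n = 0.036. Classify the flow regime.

subcritical

With bottom width b = 5.61 m and side slope z = 2.6: A = (b + zy)y = (5.61 + 2.6×2.15)×2.15 = 24.08 m²; P = b + 2y√(1+z²) = 5.61 + 2×2.15×2.786 = 17.59 m.
Hydraulic radius R = A/P = 24.08/17.59 = 1.369 m.
V = (1/n) R^(2/3) √S = (1/0.036) × 1.369^(2/3) × √0.0083 = 3.12 m/s. Hydraulic depth D_h = A/T = 24.08/16.79 = 1.434 m.
Froude number Fr = V/√(g·D_h) = 3.12/√(9.81×1.434) = 0.832, which is less than 1, so the flow is subcritical.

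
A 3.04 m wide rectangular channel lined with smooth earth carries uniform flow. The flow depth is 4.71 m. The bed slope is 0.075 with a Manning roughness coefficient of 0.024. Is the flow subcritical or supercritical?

supercritical

Flow area A = b·y = 3.04 × 4.71 = 14.32 m². Wetted perimeter P = b + 2y = 3.04 + 2×4.71 = 12.46 m.
Hydraulic radius R = A/P = 14.32/12.46 = 1.149 m.
V = (1/n) R^(2/3) √S = (1/0.024) × 1.149^(2/3) × √0.075 = 12.52 m/s. Hydraulic depth D_h = A/T = 14.32/3.04 = 4.71 m.
Froude number Fr = V/√(g·D_h) = 12.52/√(9.81×4.71) = 1.84, which is greater than 1, so the flow is supercritical.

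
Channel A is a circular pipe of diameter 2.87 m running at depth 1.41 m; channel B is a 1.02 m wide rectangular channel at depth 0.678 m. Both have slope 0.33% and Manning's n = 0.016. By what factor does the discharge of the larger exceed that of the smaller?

8.28

Channel A: For a circular section of diameter D = 2.87 m at depth y = 1.41 m, the central angle is θ = 2 arccos(1 − 2y/D) = 3.107 rad. Then A = (D²/8)(θ − sin θ) = 3.163 m² and P = Dθ/2 = 4.458 m. Hydraulic radius R = A/P = 3.163/4.458 = 0.7095 m. Q_A = (1/0.016)·3.163·0.7095^(2/3)·√0.0033 = 9.033 m³/s.
Channel B: Flow area A = b·y = 1.02 × 0.678 = 0.6916 m². Wetted perimeter P = b + 2y = 1.02 + 2×0.678 = 2.376 m. Hydraulic radius R = A/P = 0.6916/2.376 = 0.2911 m. Q_B = (1/0.016)·0.6916·0.2911^(2/3)·√0.0033 = 1.09 m³/s.
The larger discharge is 9.033 m³/s and the smaller is 1.09 m³/s; the ratio is 8.28.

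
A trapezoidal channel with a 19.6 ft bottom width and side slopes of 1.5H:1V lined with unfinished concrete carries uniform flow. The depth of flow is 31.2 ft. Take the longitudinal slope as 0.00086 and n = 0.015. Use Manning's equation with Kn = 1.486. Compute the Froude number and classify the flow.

With bottom width b = 19.6 ft and side slope z = 1.5: A = (b + zy)y = (19.6 + 1.5×31.2)×31.2 = 2072 ft²; P = b + 2y√(1+z²) = 19.6 + 2×31.2×1.803 = 132.1 ft.
Hydraulic radius R = A/P = 2072/132.1 = 15.68 ft.
V = (1.486/n) R^(2/3) √S = (1.486/0.015) × 15.68^(2/3) × √0.00086 = 18.2 ft/s. Hydraulic depth D_h = A/T = 2072/113.2 = 18.3 ft.
Froude number Fr = V/√(g·D_h) = 18.2/√(32.2×18.3) = 0.75, which is less than 1, so the flow is subcritical.

subcritical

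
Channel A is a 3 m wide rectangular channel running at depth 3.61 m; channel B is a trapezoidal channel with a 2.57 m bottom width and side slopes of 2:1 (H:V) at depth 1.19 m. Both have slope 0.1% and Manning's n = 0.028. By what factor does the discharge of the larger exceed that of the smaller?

Channel A: Flow area A = b·y = 3 × 3.61 = 10.83 m². Wetted perimeter P = b + 2y = 3 + 2×3.61 = 10.22 m. Hydraulic radius R = A/P = 10.83/10.22 = 1.06 m. Q_A = (1/0.028)·10.83·1.06^(2/3)·√0.001 = 12.71 m³/s.
Channel B: With bottom width b = 2.57 m and side slope z = 2: A = (b + zy)y = (2.57 + 2×1.19)×1.19 = 5.89 m²; P = b + 2y√(1+z²) = 2.57 + 2×1.19×2.236 = 7.892 m. Hydraulic radius R = A/P = 5.89/7.892 = 0.7464 m. Q_B = (1/0.028)·5.89·0.7464^(2/3)·√0.001 = 5.474 m³/s.
The larger discharge is 12.71 m³/s and the smaller is 5.474 m³/s; the ratio is 2.32.

2.32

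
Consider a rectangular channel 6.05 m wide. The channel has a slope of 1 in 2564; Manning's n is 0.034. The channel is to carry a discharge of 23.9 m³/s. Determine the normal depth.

y_n = 4.56 m

Manning's equation rearranged: A R^(2/3) = nQ / (1·√S) = 0.034 × 23.9 / (√0.00039) = 41.15.
At y = 5.31 m: A R^(2/3) = 49.75 — high.
At y = 3.51 m: A R^(2/3) = 29.35 — low.
At y = 4.56 m: A R^(2/3) = 41.1 — matches.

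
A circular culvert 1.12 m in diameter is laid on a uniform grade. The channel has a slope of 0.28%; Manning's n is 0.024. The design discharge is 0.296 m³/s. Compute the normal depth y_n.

y_n = 0.434 m

Manning's equation rearranged: A R^(2/3) = nQ / (1·√S) = 0.024 × 0.296 / (√0.0028) = 0.1343.
Try y = 0.533 m: A R^(2/3) = 0.1937 — over.
Try y = 0.379 m: A R^(2/3) = 0.104 — short.
Try y = 0.434 m: A R^(2/3) = 0.134 — close enough.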